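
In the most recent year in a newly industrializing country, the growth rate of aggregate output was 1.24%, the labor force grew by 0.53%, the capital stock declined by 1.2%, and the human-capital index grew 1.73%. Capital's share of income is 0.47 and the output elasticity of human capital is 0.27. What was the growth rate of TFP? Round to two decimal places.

Labor's share = 1 − 0.47 − 0.27 = 0.26.
The capital stock: 0.47 × (-1.2) = -0.564 pp.
The human-capital index: 0.27 × 1.73 = 0.4671 pp.
The labor force: 0.26 × 0.53 = 0.1378 pp.
TFP growth = 1.24 − 0.0409 = 1.1991%.

1.20%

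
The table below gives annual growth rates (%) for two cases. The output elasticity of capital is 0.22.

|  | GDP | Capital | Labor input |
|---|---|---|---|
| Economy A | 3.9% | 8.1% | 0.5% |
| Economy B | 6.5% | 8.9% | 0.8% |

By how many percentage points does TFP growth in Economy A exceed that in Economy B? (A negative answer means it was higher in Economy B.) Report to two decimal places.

-2.19 percentage points

Labor's share = 1 − 0.22 = 0.78.
Economy A: TFP = 3.9 − 1.782 − 0.39 = 1.728%.
Economy B: TFP = 6.5 − 1.958 − 0.624 = 3.918%.
Difference = 1.728 − (3.918) = -2.19 pp.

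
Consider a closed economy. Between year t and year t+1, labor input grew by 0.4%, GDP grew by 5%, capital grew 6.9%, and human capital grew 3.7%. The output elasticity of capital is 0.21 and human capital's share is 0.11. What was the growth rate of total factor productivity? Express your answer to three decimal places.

2.872%

Labor's share = 1 − 0.21 − 0.11 = 0.68.
Capital: 0.21 × 6.9 = 1.449 pp.
Human capital: 0.11 × 3.7 = 0.407 pp.
Labor input: 0.68 × 0.4 = 0.272 pp.
TFP growth = 5 − 2.128 = 2.872%.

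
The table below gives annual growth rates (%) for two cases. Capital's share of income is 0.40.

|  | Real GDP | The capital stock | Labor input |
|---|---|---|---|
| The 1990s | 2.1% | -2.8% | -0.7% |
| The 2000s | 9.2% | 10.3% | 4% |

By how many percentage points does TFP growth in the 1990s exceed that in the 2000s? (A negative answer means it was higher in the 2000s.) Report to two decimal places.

0.96 percentage points

Labor's share = 1 − 0.4 = 0.6.
The 1990s: TFP = 2.1 + 1.12 + 0.42 = 3.64%.
The 2000s: TFP = 9.2 − 4.12 − 2.4 = 2.68%.
Difference = 3.64 − (2.68) = 0.96 pp.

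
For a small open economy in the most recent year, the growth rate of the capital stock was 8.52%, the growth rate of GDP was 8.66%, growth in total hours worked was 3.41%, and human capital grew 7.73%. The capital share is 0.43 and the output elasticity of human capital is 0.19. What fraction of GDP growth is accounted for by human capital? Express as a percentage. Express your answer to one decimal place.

17.0%

Human capital contributed 0.19 × 7.73 = 1.4687 pp.
Share of growth = 1.4687 / 8.66 × 100 = 16.96%.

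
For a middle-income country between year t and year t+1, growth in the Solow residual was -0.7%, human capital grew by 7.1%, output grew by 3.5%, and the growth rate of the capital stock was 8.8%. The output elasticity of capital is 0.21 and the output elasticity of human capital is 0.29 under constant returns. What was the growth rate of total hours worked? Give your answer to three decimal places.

Total hours worked growth was 0.586%.

Labor's share = 1 − 0.21 − 0.29 = 0.5.
gY = gA + 0.21×8.8 + 0.29×7.1 + 0.5×g.
0.5×g = 3.5 + 0.7 − 3.907 = 0.293.
g = 0.293 / 0.5 = 0.586%.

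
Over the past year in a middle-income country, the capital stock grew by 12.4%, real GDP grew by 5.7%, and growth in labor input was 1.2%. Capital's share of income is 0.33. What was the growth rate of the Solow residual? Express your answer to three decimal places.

The Solow residual growth was 0.804%.

Labor's share = 1 − 0.33 = 0.67.
The capital stock: 0.33 × 12.4 = 4.092 pp.
Labor input: 0.67 × 1.2 = 0.804 pp.
TFP growth = 5.7 − 4.896 = 0.804%.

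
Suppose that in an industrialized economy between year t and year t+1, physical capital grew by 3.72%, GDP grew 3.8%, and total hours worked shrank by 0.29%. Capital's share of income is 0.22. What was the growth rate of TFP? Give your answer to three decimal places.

Labor's share = 1 − 0.22 = 0.78.
Physical capital: 0.22 × 3.72 = 0.8184 pp.
Total hours worked: 0.78 × (-0.29) = -0.2262 pp.
TFP growth = 3.8 − 0.5922 = 3.2078%.

3.208%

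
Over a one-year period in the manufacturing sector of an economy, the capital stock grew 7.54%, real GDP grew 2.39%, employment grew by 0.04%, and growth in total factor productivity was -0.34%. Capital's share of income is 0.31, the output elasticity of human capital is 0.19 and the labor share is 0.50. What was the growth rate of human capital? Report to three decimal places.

Labor's share = 1 − 0.31 − 0.19 = 0.5.
gY = gA + 0.31×7.54 + 0.5×0.04 + 0.19×g.
0.19×g = 2.39 + 0.34 − 2.3574 = 0.3726.
g = 0.3726 / 0.19 = 1.96105%.

Human capital grew 1.961%.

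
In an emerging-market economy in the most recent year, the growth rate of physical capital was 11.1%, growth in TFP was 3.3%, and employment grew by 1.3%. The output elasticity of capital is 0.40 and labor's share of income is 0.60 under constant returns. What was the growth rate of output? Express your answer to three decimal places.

Labor's share = 1 − 0.4 = 0.6.
Physical capital: 0.4 × 11.1 = 4.44 pp.
Employment: 0.6 × 1.3 = 0.78 pp.
Output growth = 3.3 + 5.22 = 8.52%.

8.520%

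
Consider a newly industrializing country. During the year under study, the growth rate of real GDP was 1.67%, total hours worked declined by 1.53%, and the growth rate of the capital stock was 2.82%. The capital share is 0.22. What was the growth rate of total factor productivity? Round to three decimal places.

Labor's share = 1 − 0.22 = 0.78.
The capital stock: 0.22 × 2.82 = 0.6204 pp.
Total hours worked: 0.78 × (-1.53) = -1.1934 pp.
TFP growth = 1.67 + 0.573 = 2.243%.

2.243%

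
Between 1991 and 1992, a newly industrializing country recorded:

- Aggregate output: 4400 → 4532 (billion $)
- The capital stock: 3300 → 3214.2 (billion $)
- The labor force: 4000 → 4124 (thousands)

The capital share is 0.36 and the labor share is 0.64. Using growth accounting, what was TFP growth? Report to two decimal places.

1.95%

Aggregate output growth = (4532 − 4400) / 4400 = 3%.
The capital stock growth = (3214.2 − 3300) / 3300 = -2.6%.
The labor force growth = (4124 − 4000) / 4000 = 3.1%.
Labor's share = 1 − 0.36 = 0.64.
The capital stock: 0.36 × (-2.6) = -0.936 pp.
The labor force: 0.64 × 3.1 = 1.984 pp.
TFP growth = 3 − 1.048 = 1.952%.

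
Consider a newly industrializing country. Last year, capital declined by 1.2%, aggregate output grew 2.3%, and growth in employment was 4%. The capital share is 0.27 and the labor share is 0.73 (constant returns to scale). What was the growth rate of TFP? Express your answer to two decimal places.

-0.30%

Labor's share = 1 − 0.27 = 0.73.
Capital: 0.27 × (-1.2) = -0.324 pp.
Employment: 0.73 × 4 = 2.92 pp.
TFP growth = 2.3 − 2.596 = -0.296%.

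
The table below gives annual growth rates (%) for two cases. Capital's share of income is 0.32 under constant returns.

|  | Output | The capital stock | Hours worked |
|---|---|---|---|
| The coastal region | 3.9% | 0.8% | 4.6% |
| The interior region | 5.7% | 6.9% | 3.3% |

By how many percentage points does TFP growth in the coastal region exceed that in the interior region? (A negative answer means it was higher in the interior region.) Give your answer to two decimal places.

Labor's share = 1 − 0.32 = 0.68.
The coastal region: TFP = 3.9 − 0.256 − 3.128 = 0.516%.
The interior region: TFP = 5.7 − 2.208 − 2.244 = 1.248%.
Difference = 0.516 − (1.248) = -0.732 pp.

-0.73 percentage points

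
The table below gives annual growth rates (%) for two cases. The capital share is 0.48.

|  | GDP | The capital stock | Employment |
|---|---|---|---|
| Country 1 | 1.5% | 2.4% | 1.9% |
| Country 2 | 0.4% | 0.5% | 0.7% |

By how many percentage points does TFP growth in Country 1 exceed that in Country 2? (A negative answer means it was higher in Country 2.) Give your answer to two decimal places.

-0.44 percentage points

Labor's share = 1 − 0.48 = 0.52.
Country 1: TFP = 1.5 − 1.152 − 0.988 = -0.64%.
Country 2: TFP = 0.4 − 0.24 − 0.364 = -0.204%.
Difference = -0.64 − (-0.204) = -0.436 pp.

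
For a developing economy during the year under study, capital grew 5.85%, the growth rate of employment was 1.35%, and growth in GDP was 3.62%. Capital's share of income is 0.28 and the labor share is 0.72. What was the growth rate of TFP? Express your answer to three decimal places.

TFP growth was 1.010%.

Labor's share = 1 − 0.28 = 0.72.
Capital: 0.28 × 5.85 = 1.638 pp.
Employment: 0.72 × 1.35 = 0.972 pp.
TFP growth = 3.62 − 2.61 = 1.01%.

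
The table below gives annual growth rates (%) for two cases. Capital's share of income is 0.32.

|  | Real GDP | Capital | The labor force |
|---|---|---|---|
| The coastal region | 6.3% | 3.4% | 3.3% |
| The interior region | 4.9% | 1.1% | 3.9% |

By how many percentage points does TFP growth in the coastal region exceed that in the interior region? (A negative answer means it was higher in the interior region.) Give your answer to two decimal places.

1.07 percentage points

Labor's share = 1 − 0.32 = 0.68.
The coastal region: TFP = 6.3 − 1.088 − 2.244 = 2.968%.
The interior region: TFP = 4.9 − 0.352 − 2.652 = 1.896%.
Difference = 2.968 − (1.896) = 1.072 pp.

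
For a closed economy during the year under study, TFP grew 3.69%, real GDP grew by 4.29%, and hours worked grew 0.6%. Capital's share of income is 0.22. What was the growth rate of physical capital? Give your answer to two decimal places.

Labor's share = 1 − 0.22 = 0.78.
gY = gA + 0.78×0.6 + 0.22×g.
0.22×g = 4.29 − 3.69 − 0.468 = 0.132.
g = 0.132 / 0.22 = 0.6%.

0.60%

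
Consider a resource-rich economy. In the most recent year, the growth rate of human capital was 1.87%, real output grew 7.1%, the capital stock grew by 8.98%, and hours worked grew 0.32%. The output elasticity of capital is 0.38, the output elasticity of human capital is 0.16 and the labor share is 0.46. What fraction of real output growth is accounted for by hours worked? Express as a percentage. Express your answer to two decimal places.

2.07%

Labor's share = 1 − 0.38 − 0.16 = 0.46.
Hours worked contributed 0.46 × 0.32 = 0.1472 pp.
Share of growth = 0.1472 / 7.1 × 100 = 2.0732%.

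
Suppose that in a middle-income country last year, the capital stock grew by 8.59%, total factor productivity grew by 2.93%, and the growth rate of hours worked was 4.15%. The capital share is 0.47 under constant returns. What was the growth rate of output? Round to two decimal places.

Labor's share = 1 − 0.47 = 0.53.
The capital stock: 0.47 × 8.59 = 4.0373 pp.
Hours worked: 0.53 × 4.15 = 2.1995 pp.
Output growth = 2.93 + 6.2368 = 9.1668%.

9.17%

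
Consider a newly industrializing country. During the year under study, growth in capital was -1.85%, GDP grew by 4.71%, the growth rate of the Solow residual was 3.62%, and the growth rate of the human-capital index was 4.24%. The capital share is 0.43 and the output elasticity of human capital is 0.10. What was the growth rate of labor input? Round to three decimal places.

Labor's share = 1 − 0.43 − 0.1 = 0.47.
gY = gA + 0.43×(-1.85) + 0.1×4.24 + 0.47×g.
0.47×g = 4.71 − 3.62 + 0.3715 = 1.4615.
g = 1.4615 / 0.47 = 3.10957%.

3.110%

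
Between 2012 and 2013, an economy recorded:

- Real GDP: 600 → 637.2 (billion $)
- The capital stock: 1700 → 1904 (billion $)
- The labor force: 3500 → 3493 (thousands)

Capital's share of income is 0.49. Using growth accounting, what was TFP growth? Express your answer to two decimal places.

Real GDP growth = (637.2 − 600) / 600 = 6.2%.
The capital stock growth = (1904 − 1700) / 1700 = 12%.
The labor force growth = (3493 − 3500) / 3500 = -0.2%.
Labor's share = 1 − 0.49 = 0.51.
The capital stock: 0.49 × 12 = 5.88 pp.
The labor force: 0.51 × (-0.2) = -0.102 pp.
TFP growth = 6.2 − 5.778 = 0.422%.

0.42%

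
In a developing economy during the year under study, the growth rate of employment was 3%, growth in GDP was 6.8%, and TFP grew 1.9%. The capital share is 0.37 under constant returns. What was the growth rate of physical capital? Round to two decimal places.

8.14%

Labor's share = 1 − 0.37 = 0.63.
gY = gA + 0.63×3 + 0.37×g.
0.37×g = 6.8 − 1.9 − 1.89 = 3.01.
g = 3.01 / 0.37 = 8.1351%.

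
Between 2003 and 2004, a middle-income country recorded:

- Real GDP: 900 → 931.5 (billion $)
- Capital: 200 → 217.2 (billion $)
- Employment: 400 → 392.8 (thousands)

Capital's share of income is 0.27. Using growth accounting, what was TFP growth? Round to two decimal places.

TFP grew 2.49%.

Real GDP growth = (931.5 − 900) / 900 = 3.5%.
Capital growth = (217.2 − 200) / 200 = 8.6%.
Employment growth = (392.8 − 400) / 400 = -1.8%.
Labor's share = 1 − 0.27 = 0.73.
Capital: 0.27 × 8.6 = 2.322 pp.
Employment: 0.73 × (-1.8) = -1.314 pp.
TFP growth = 3.5 − 1.008 = 2.492%.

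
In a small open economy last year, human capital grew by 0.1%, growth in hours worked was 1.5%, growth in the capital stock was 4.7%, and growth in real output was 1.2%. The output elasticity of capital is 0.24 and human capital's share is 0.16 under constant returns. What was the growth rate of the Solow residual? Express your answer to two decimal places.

Labor's share = 1 − 0.24 − 0.16 = 0.6.
The capital stock: 0.24 × 4.7 = 1.128 pp.
Human capital: 0.16 × 0.1 = 0.016 pp.
Hours worked: 0.6 × 1.5 = 0.9 pp.
TFP growth = 1.2 − 2.044 = -0.844%.

-0.84%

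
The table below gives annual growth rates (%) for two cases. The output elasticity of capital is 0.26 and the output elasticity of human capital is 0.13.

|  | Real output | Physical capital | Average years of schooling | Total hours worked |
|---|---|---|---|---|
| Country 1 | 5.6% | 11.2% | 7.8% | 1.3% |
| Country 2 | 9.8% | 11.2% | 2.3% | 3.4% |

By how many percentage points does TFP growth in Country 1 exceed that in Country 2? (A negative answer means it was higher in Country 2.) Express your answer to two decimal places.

Labor's share = 1 − 0.26 − 0.13 = 0.61.
Country 1: TFP = 5.6 − 2.912 − 1.014 − 0.793 = 0.881%.
Country 2: TFP = 9.8 − 2.912 − 0.299 − 2.074 = 4.515%.
Difference = 0.881 − (4.515) = -3.634 pp.

-3.63 percentage points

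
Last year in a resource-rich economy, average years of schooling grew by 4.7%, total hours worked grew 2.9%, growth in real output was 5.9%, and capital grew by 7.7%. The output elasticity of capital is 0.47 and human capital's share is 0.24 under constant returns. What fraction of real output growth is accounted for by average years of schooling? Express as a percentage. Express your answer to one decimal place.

19.1%

Average years of schooling contributed 0.24 × 4.7 = 1.128 pp.
Share of growth = 1.128 / 5.9 × 100 = 19.119%.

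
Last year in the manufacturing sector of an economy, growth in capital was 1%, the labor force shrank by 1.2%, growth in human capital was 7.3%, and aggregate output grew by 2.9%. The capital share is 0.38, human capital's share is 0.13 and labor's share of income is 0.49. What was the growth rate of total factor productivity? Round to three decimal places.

Labor's share = 1 − 0.38 − 0.13 = 0.49.
Capital: 0.38 × 1 = 0.38 pp.
Human capital: 0.13 × 7.3 = 0.949 pp.
The labor force: 0.49 × (-1.2) = -0.588 pp.
TFP growth = 2.9 − 0.741 = 2.159%.

2.159%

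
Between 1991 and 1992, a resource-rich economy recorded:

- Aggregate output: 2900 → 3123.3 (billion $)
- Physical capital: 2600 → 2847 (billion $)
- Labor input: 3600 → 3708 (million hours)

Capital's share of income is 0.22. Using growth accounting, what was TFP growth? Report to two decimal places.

Aggregate output growth = (3123.3 − 2900) / 2900 = 7.7%.
Physical capital growth = (2847 − 2600) / 2600 = 9.5%.
Labor input growth = (3708 − 3600) / 3600 = 3%.
Labor's share = 1 − 0.22 = 0.78.
Physical capital: 0.22 × 9.5 = 2.09 pp.
Labor input: 0.78 × 3 = 2.34 pp.
TFP growth = 7.7 − 4.43 = 3.27%.

3.27%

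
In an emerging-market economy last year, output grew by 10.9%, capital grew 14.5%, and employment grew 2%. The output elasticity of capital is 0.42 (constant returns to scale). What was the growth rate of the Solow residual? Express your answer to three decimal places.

Labor's share = 1 − 0.42 = 0.58.
Capital: 0.42 × 14.5 = 6.09 pp.
Employment: 0.58 × 2 = 1.16 pp.
TFP growth = 10.9 − 7.25 = 3.65%.

3.650%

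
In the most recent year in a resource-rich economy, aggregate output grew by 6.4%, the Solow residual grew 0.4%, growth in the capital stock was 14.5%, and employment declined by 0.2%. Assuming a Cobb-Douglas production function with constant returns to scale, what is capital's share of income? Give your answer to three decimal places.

Capital's share of income is 0.422.

gY = gA + α·gK + (1−α)·gL, so gY − gA − gL = α(gK − gL).
6.4 − 0.4 + 0.2 = α × (14.5 − (-0.2)).
6.2 = 14.7 α, so α = 0.42177.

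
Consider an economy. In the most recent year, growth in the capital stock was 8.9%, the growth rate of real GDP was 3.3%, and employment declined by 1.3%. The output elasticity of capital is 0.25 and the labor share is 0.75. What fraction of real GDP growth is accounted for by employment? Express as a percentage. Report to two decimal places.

Employment accounted for -29.55% of growth.

Labor's share = 1 − 0.25 = 0.75.
Employment contributed 0.75 × (-1.3) = -0.975 pp.
Share of growth = -0.975 / 3.3 × 100 = -29.5455%.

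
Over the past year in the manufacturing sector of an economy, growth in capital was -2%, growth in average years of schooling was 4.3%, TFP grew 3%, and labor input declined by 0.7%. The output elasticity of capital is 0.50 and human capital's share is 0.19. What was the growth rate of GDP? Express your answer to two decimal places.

2.60%

Labor's share = 1 − 0.5 − 0.19 = 0.31.
Capital: 0.5 × (-2) = -1 pp.
Average years of schooling: 0.19 × 4.3 = 0.817 pp.
Labor input: 0.31 × (-0.7) = -0.217 pp.
Output growth = 3 + (-0.4) = 2.6%.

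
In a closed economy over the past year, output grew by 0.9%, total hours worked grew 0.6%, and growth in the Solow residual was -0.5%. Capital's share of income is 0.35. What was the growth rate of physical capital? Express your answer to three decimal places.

Physical capital growth was 2.886%.

Labor's share = 1 − 0.35 = 0.65.
gY = gA + 0.65×0.6 + 0.35×g.
0.35×g = 0.9 + 0.5 − 0.39 = 1.01.
g = 1.01 / 0.35 = 2.88571%.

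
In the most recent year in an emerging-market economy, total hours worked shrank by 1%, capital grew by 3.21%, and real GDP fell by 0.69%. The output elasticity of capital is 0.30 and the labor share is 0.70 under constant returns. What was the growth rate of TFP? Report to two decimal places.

Labor's share = 1 − 0.3 = 0.7.
Capital: 0.3 × 3.21 = 0.963 pp.
Total hours worked: 0.7 × (-1) = -0.7 pp.
TFP growth = -0.69 − 0.263 = -0.953%.

-0.95%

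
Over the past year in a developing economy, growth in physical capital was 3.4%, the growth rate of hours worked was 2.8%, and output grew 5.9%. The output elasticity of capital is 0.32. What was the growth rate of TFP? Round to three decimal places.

Labor's share = 1 − 0.32 = 0.68.
Physical capital: 0.32 × 3.4 = 1.088 pp.
Hours worked: 0.68 × 2.8 = 1.904 pp.
TFP growth = 5.9 − 2.992 = 2.908%.

TFP growth was 2.908%.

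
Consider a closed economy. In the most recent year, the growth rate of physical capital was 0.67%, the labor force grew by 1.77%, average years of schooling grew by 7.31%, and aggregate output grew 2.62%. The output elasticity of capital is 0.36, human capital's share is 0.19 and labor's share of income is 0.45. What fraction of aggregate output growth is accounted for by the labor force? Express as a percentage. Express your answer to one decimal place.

Labor's share = 1 − 0.36 − 0.19 = 0.45.
The labor force contributed 0.45 × 1.77 = 0.7965 pp.
Share of growth = 0.7965 / 2.62 × 100 = 30.401%.

The labor force accounted for 30.4% of growth.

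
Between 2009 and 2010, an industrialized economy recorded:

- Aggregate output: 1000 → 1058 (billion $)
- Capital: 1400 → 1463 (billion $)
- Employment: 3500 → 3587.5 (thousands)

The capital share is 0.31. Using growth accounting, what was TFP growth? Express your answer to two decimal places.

2.68%

Aggregate output growth = (1058 − 1000) / 1000 = 5.8%.
Capital growth = (1463 − 1400) / 1400 = 4.5%.
Employment growth = (3587.5 − 3500) / 3500 = 2.5%.
Labor's share = 1 − 0.31 = 0.69.
Capital: 0.31 × 4.5 = 1.395 pp.
Employment: 0.69 × 2.5 = 1.725 pp.
TFP growth = 5.8 − 3.12 = 2.68%.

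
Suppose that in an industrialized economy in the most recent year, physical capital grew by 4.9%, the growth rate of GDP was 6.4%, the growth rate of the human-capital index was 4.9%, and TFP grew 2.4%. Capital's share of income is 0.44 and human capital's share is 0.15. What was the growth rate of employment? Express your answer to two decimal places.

2.70%

Labor's share = 1 − 0.44 − 0.15 = 0.41.
gY = gA + 0.44×4.9 + 0.15×4.9 + 0.41×g.
0.41×g = 6.4 − 2.4 − 2.891 = 1.109.
g = 1.109 / 0.41 = 2.7049%.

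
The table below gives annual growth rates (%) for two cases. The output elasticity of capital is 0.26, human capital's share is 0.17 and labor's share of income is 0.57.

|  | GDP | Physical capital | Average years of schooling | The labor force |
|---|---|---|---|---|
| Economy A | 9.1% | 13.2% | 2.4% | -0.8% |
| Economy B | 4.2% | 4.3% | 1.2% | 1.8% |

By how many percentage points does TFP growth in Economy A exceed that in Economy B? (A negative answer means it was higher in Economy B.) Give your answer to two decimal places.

3.86 percentage points

Labor's share = 1 − 0.26 − 0.17 = 0.57.
Economy A: TFP = 9.1 − 3.432 − 0.408 + 0.456 = 5.716%.
Economy B: TFP = 4.2 − 1.118 − 0.204 − 1.026 = 1.852%.
Difference = 5.716 − (1.852) = 3.864 pp.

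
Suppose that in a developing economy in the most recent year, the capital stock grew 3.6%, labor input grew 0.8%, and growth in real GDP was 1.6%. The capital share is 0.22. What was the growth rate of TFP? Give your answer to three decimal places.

0.184%

Labor's share = 1 − 0.22 = 0.78.
The capital stock: 0.22 × 3.6 = 0.792 pp.
Labor input: 0.78 × 0.8 = 0.624 pp.
TFP growth = 1.6 − 1.416 = 0.184%.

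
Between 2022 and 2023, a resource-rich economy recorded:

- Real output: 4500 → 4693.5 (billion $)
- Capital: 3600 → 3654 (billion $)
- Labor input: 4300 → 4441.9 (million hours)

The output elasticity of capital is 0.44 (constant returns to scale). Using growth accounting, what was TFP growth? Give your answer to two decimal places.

1.79%

Real output growth = (4693.5 − 4500) / 4500 = 4.3%.
Capital growth = (3654 − 3600) / 3600 = 1.5%.
Labor input growth = (4441.9 − 4300) / 4300 = 3.3%.
Labor's share = 1 − 0.44 = 0.56.
Capital: 0.44 × 1.5 = 0.66 pp.
Labor input: 0.56 × 3.3 = 1.848 pp.
TFP growth = 4.3 − 2.508 = 1.792%.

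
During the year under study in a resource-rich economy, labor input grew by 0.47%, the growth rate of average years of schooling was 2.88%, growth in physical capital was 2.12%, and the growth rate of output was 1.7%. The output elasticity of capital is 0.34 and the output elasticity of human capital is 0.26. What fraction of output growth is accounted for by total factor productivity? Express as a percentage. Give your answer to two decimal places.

Labor's share = 1 − 0.34 − 0.26 = 0.4.
Physical capital: 0.34 × 2.12 = 0.7208 pp.
Average years of schooling: 0.26 × 2.88 = 0.7488 pp.
Labor input: 0.4 × 0.47 = 0.188 pp.
TFP growth = 1.7 − 1.6576 = 0.0424%.
TFP share of growth = 0.0424 / 1.7 × 100 = 2.4941%.

2.49%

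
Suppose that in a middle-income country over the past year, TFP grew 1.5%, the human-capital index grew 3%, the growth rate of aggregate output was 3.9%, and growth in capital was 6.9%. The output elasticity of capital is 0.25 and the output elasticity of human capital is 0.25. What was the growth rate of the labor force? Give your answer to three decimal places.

Labor's share = 1 − 0.25 − 0.25 = 0.5.
gY = gA + 0.25×6.9 + 0.25×3 + 0.5×g.
0.5×g = 3.9 − 1.5 − 2.475 = -0.075.
g = -0.075 / 0.5 = -0.15%.

-0.150%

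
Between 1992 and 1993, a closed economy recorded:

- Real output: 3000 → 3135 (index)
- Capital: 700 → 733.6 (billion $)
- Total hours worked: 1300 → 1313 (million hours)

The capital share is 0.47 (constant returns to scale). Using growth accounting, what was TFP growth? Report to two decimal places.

1.71%

Real output growth = (3135 − 3000) / 3000 = 4.5%.
Capital growth = (733.6 − 700) / 700 = 4.8%.
Total hours worked growth = (1313 − 1300) / 1300 = 1%.
Labor's share = 1 − 0.47 = 0.53.
Capital: 0.47 × 4.8 = 2.256 pp.
Total hours worked: 0.53 × 1 = 0.53 pp.
TFP growth = 4.5 − 2.786 = 1.714%.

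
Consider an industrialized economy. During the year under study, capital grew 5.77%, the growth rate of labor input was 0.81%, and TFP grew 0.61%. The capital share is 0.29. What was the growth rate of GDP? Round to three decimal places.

Labor's share = 1 − 0.29 = 0.71.
Capital: 0.29 × 5.77 = 1.6733 pp.
Labor input: 0.71 × 0.81 = 0.5751 pp.
Output growth = 0.61 + 2.2484 = 2.8584%.

2.858%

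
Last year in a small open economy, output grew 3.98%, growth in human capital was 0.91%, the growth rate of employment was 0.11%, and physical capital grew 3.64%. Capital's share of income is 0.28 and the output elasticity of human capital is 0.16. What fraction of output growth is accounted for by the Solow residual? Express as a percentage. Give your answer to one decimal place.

Labor's share = 1 − 0.28 − 0.16 = 0.56.
Physical capital: 0.28 × 3.64 = 1.0192 pp.
Human capital: 0.16 × 0.91 = 0.1456 pp.
Employment: 0.56 × 0.11 = 0.0616 pp.
TFP growth = 3.98 − 1.2264 = 2.7536%.
TFP share of growth = 2.7536 / 3.98 × 100 = 69.186%.

The Solow residual accounted for 69.2% of growth.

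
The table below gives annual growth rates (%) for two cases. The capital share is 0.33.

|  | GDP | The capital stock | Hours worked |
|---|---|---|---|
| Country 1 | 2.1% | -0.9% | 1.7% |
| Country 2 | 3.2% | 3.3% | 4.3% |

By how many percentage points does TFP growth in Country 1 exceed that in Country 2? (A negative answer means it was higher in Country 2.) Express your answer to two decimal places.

Labor's share = 1 − 0.33 = 0.67.
Country 1: TFP = 2.1 + 0.297 − 1.139 = 1.258%.
Country 2: TFP = 3.2 − 1.089 − 2.881 = -0.77%.
Difference = 1.258 − (-0.77) = 2.028 pp.

2.03 percentage points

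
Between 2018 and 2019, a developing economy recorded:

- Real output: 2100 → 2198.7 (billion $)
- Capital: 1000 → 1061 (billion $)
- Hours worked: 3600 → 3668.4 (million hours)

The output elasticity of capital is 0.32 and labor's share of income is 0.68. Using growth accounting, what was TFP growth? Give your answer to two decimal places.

Real output growth = (2198.7 − 2100) / 2100 = 4.7%.
Capital growth = (1061 − 1000) / 1000 = 6.1%.
Hours worked growth = (3668.4 − 3600) / 3600 = 1.9%.
Labor's share = 1 − 0.32 = 0.68.
Capital: 0.32 × 6.1 = 1.952 pp.
Hours worked: 0.68 × 1.9 = 1.292 pp.
TFP growth = 4.7 − 3.244 = 1.456%.

1.46%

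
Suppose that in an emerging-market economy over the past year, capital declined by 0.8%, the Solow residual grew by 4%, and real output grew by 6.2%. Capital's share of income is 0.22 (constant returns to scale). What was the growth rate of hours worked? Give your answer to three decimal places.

3.046%

Labor's share = 1 − 0.22 = 0.78.
gY = gA + 0.22×(-0.8) + 0.78×g.
0.78×g = 6.2 − 4 + 0.176 = 2.376.
g = 2.376 / 0.78 = 3.04615%.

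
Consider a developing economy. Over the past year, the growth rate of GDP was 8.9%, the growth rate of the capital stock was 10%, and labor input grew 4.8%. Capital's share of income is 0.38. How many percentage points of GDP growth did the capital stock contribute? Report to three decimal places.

3.800

Contribution = share × growth = 0.38 × 10 = 3.8 pp.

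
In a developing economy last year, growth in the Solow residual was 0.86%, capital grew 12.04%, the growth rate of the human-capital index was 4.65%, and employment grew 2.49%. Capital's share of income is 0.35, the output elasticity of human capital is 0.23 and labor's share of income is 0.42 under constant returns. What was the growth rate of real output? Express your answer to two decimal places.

Real output grew 7.19%.

Labor's share = 1 − 0.35 − 0.23 = 0.42.
Capital: 0.35 × 12.04 = 4.214 pp.
The human-capital index: 0.23 × 4.65 = 1.0695 pp.
Employment: 0.42 × 2.49 = 1.0458 pp.
Output growth = 0.86 + 6.3293 = 7.1893%.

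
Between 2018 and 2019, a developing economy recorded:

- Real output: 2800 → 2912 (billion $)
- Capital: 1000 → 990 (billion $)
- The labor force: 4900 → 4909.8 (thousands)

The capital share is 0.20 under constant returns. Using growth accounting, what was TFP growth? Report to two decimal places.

Real output growth = (2912 − 2800) / 2800 = 4%.
Capital growth = (990 − 1000) / 1000 = -1%.
The labor force growth = (4909.8 − 4900) / 4900 = 0.2%.
Labor's share = 1 − 0.2 = 0.8.
Capital: 0.2 × (-1) = -0.2 pp.
The labor force: 0.8 × 0.2 = 0.16 pp.
TFP growth = 4 + 0.04 = 4.04%.

TFP grew 4.04%.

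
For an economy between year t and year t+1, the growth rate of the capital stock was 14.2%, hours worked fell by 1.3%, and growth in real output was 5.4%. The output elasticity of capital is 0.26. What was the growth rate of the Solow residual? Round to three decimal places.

2.670%

Labor's share = 1 − 0.26 = 0.74.
The capital stock: 0.26 × 14.2 = 3.692 pp.
Hours worked: 0.74 × (-1.3) = -0.962 pp.
TFP growth = 5.4 − 2.73 = 2.67%.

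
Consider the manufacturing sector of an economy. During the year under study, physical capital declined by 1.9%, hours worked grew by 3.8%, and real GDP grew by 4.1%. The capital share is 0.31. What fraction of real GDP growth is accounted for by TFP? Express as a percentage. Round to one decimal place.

TFP accounted for 50.4% of growth.

Labor's share = 1 − 0.31 = 0.69.
Physical capital: 0.31 × (-1.9) = -0.589 pp.
Hours worked: 0.69 × 3.8 = 2.622 pp.
TFP growth = 4.1 − 2.033 = 2.067%.
TFP share of growth = 2.067 / 4.1 × 100 = 50.415%.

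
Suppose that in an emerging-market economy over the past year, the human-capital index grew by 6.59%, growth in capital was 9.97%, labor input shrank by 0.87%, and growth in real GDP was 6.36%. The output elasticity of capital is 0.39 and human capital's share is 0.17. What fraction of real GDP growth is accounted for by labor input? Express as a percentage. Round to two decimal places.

-6.02%

Labor's share = 1 − 0.39 − 0.17 = 0.44.
Labor input contributed 0.44 × (-0.87) = -0.3828 pp.
Share of growth = -0.3828 / 6.36 × 100 = -6.0189%.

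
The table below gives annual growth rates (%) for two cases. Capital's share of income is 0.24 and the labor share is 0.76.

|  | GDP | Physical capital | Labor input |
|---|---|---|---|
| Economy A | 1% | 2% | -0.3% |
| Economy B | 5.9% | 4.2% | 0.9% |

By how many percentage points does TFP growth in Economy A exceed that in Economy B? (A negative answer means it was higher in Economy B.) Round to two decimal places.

Labor's share = 1 − 0.24 = 0.76.
Economy A: TFP = 1 − 0.48 + 0.228 = 0.748%.
Economy B: TFP = 5.9 − 1.008 − 0.684 = 4.208%.
Difference = 0.748 − (4.208) = -3.46 pp.

-3.46 percentage points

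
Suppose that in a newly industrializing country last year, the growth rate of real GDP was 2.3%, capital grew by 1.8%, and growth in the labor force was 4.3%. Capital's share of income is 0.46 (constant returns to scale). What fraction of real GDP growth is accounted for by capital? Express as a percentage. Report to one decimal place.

Capital contributed 0.46 × 1.8 = 0.828 pp.
Share of growth = 0.828 / 2.3 × 100 = 36%.

36.0%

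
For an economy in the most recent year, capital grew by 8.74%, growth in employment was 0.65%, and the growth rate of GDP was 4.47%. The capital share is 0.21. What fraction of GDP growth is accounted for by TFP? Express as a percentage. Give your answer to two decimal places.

47.45%

Labor's share = 1 − 0.21 = 0.79.
Capital: 0.21 × 8.74 = 1.8354 pp.
Employment: 0.79 × 0.65 = 0.5135 pp.
TFP growth = 4.47 − 2.3489 = 2.1211%.
TFP share of growth = 2.1211 / 4.47 × 100 = 47.4519%.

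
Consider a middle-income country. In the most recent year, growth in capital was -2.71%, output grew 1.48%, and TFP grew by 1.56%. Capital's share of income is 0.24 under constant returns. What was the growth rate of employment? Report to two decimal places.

Employment growth was 0.75%.

Labor's share = 1 − 0.24 = 0.76.
gY = gA + 0.24×(-2.71) + 0.76×g.
0.76×g = 1.48 − 1.56 + 0.6504 = 0.5704.
g = 0.5704 / 0.76 = 0.7505%.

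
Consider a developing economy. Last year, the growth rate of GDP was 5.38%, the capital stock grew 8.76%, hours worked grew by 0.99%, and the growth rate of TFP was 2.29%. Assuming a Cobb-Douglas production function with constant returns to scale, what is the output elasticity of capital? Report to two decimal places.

0.27

gY = gA + α·gK + (1−α)·gL, so gY − gA − gL = α(gK − gL).
5.38 − 2.29 − 0.99 = α × (8.76 − 0.99).
2.1 = 7.77 α, so α = 0.2703.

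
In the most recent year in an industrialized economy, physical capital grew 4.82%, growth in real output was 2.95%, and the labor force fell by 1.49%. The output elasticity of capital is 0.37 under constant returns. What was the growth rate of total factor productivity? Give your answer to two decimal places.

Labor's share = 1 − 0.37 = 0.63.
Physical capital: 0.37 × 4.82 = 1.7834 pp.
The labor force: 0.63 × (-1.49) = -0.9387 pp.
TFP growth = 2.95 − 0.8447 = 2.1053%.

2.11%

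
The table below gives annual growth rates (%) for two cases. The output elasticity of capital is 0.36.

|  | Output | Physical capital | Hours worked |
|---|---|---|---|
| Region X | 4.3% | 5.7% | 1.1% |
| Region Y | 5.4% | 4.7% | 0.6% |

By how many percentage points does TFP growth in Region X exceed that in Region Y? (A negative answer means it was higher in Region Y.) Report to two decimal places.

Labor's share = 1 − 0.36 = 0.64.
Region X: TFP = 4.3 − 2.052 − 0.704 = 1.544%.
Region Y: TFP = 5.4 − 1.692 − 0.384 = 3.324%.
Difference = 1.544 − (3.324) = -1.78 pp.

-1.78 percentage points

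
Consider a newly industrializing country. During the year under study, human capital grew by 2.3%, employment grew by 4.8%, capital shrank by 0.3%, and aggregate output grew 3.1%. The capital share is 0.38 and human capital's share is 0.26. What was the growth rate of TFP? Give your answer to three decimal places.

Labor's share = 1 − 0.38 − 0.26 = 0.36.
Capital: 0.38 × (-0.3) = -0.114 pp.
Human capital: 0.26 × 2.3 = 0.598 pp.
Employment: 0.36 × 4.8 = 1.728 pp.
TFP growth = 3.1 − 2.212 = 0.888%.

TFP growth was 0.888%.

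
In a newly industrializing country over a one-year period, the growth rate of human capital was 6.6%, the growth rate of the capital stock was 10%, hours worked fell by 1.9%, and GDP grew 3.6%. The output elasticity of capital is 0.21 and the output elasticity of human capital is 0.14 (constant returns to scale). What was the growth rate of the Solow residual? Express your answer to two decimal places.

Labor's share = 1 − 0.21 − 0.14 = 0.65.
The capital stock: 0.21 × 10 = 2.1 pp.
Human capital: 0.14 × 6.6 = 0.924 pp.
Hours worked: 0.65 × (-1.9) = -1.235 pp.
TFP growth = 3.6 − 1.789 = 1.811%.

1.81%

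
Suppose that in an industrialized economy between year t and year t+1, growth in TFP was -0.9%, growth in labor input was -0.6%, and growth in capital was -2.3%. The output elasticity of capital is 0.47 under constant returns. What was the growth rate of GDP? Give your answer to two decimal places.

Labor's share = 1 − 0.47 = 0.53.
Capital: 0.47 × (-2.3) = -1.081 pp.
Labor input: 0.53 × (-0.6) = -0.318 pp.
Output growth = -0.9 + (-1.399) = -2.299%.

-2.30%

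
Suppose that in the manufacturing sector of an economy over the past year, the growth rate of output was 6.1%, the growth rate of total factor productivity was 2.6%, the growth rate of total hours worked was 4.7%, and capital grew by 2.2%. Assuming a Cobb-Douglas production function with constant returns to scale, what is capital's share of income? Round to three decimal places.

gY = gA + α·gK + (1−α)·gL, so gY − gA − gL = α(gK − gL).
6.1 − 2.6 − 4.7 = α × (2.2 − 4.7).
-1.2 = -2.5 α, so α = 0.48.

0.480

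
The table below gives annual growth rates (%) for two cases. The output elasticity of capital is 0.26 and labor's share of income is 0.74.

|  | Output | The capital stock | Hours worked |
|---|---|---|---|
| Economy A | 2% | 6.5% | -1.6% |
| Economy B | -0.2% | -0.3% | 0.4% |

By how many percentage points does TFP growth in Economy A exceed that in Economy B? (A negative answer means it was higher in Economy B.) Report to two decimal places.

Labor's share = 1 − 0.26 = 0.74.
Economy A: TFP = 2 − 1.69 + 1.184 = 1.494%.
Economy B: TFP = -0.2 + 0.078 − 0.296 = -0.418%.
Difference = 1.494 − (-0.418) = 1.912 pp.

1.91 percentage points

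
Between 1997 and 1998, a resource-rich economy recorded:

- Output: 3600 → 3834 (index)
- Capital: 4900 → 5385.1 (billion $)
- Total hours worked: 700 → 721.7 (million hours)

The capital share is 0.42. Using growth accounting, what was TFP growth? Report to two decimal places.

Output growth = (3834 − 3600) / 3600 = 6.5%.
Capital growth = (5385.1 − 4900) / 4900 = 9.9%.
Total hours worked growth = (721.7 − 700) / 700 = 3.1%.
Labor's share = 1 − 0.42 = 0.58.
Capital: 0.42 × 9.9 = 4.158 pp.
Total hours worked: 0.58 × 3.1 = 1.798 pp.
TFP growth = 6.5 − 5.956 = 0.544%.

TFP grew 0.54%.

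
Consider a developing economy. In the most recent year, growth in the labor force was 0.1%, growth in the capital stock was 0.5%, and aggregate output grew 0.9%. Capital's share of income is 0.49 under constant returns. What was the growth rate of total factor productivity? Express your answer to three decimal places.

Labor's share = 1 − 0.49 = 0.51.
The capital stock: 0.49 × 0.5 = 0.245 pp.
The labor force: 0.51 × 0.1 = 0.051 pp.
TFP growth = 0.9 − 0.296 = 0.604%.

0.604%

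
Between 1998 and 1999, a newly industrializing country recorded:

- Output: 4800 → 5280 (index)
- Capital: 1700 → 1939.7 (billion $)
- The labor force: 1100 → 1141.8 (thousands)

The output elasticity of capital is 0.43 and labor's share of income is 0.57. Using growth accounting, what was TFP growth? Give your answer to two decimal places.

Output growth = (5280 − 4800) / 4800 = 10%.
Capital growth = (1939.7 − 1700) / 1700 = 14.1%.
The labor force growth = (1141.8 − 1100) / 1100 = 3.8%.
Labor's share = 1 − 0.43 = 0.57.
Capital: 0.43 × 14.1 = 6.063 pp.
The labor force: 0.57 × 3.8 = 2.166 pp.
TFP growth = 10 − 8.229 = 1.771%.

1.77%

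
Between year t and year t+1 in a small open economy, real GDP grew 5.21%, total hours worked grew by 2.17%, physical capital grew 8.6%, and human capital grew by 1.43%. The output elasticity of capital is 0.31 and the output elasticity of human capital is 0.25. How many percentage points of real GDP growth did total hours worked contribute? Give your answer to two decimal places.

0.95

Labor's share = 1 − 0.31 − 0.25 = 0.44.
Contribution = share × growth = 0.44 × 2.17 = 0.9548 pp.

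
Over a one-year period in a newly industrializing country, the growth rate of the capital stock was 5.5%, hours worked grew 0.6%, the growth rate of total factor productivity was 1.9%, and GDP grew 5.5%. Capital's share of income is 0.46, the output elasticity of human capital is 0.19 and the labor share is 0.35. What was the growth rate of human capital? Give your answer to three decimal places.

Human capital growth was 4.526%.

Labor's share = 1 − 0.46 − 0.19 = 0.35.
gY = gA + 0.46×5.5 + 0.35×0.6 + 0.19×g.
0.19×g = 5.5 − 1.9 − 2.74 = 0.86.
g = 0.86 / 0.19 = 4.52632%.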